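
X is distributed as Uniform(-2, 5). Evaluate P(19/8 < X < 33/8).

P(19/8 < X < 33/8) = ∫_{19/8}^{33/8} f(x) dx
where f(x) = \frac{1}{7}
= \frac{1}{4}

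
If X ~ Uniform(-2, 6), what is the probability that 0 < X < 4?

P(0 < X < 4) = ∫_{0}^{4} f(x) dx
where f(x) = \frac{1}{8}
= \frac{1}{2}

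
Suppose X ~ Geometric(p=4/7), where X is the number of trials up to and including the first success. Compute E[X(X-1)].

E[X(X-1)] = E[X² - X] = E[X²] - E[X]
E[X] = \frac{7}{4}
E[X²] = Var(X) + (E[X])² = \frac{21}{16} + (\frac{7}{4})² = \frac{35}{8}
E[X(X-1)] = \frac{35}{8} - \frac{7}{4} = \frac{21}{8}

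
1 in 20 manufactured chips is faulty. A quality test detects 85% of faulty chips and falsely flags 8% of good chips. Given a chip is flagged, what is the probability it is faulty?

Let D = the rare event, + = positive/flagged.
P(D) = 1/20
P(+|D) = 85/100 = 17/20
P(+|D') = 8/100 = 2/25
P(+) = P(+|D)P(D) + P(+|D')P(D')
     = \frac{17}{20} × \frac{1}{20} + \frac{2}{25} × \frac{19}{20}
     = \frac{237}{2000}
P(D|+) = P(+|D)P(D)/P(+) = \frac{85}{237}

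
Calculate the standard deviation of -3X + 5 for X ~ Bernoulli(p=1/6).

For X ~ Bernoulli(p=1/6):
Var(X) = \frac{5}{36}
SD(X) = √(Var(X)) = √(\frac{5}{36}) = \frac{\sqrt{5}}{6}
SD(-3X + 5) = |-3| × SD(X) = 3 × \frac{\sqrt{5}}{6} = \frac{\sqrt{5}}{2}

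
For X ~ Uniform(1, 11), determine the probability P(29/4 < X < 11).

P(29/4 < X < 11) = ∫_{29/4}^{11} f(x) dx
where f(x) = \frac{1}{10}
= \frac{3}{8}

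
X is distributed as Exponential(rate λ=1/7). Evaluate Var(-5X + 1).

For X ~ Exponential(rate λ=1/7):
Var(X) = 49
Var(-5X + 1) = (-5)² × Var(X) = 25 × 49 = 1225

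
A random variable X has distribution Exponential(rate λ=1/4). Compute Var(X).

For X ~ Exponential(rate λ=1/4):
Var(X) = 16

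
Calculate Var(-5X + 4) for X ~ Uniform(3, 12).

For X ~ Uniform(3, 12):
Var(X) = \frac{27}{4}
Var(-5X + 4) = (-5)² × Var(X) = 25 × \frac{27}{4} = \frac{675}{4}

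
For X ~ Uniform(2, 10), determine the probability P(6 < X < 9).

P(6 < X < 9) = ∫_{6}^{9} f(x) dx
where f(x) = \frac{1}{8}
= \frac{3}{8}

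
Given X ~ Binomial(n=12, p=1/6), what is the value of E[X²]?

Using the identity E[X²] = Var(X) + (E[X])²:
E[X] = 2
Var(X) = \frac{5}{3}
E[X²] = \frac{5}{3} + (2)²
= \frac{17}{3}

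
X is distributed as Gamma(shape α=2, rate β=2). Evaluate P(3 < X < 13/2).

P(3 < X < 13/2) = ∫_{3}^{13/2} f(x) dx
where f(x) = 4 x e^{- 2 x}
= \frac{7 \left(-2 + e^{7}\right)}{e^{13}}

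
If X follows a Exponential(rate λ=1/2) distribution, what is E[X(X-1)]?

E[X(X-1)] = E[X² - X] = E[X²] - E[X]
E[X] = 2
E[X²] = Var(X) + (E[X])² = 4 + (2)² = 8
E[X(X-1)] = 8 - 2 = 6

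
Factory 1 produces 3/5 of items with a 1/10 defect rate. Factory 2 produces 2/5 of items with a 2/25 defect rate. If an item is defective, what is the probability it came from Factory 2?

Using Bayes' theorem:
P(F1) = 3/5, P(D|F1) = 1/10
P(F2) = 2/5, P(D|F2) = 2/25
P(D) = P(D|F1)P(F1) + P(D|F2)P(F2)
     = \frac{23}{250}
P(F2|D) = P(D|F2)P(F2) / P(D)
= \frac{8}{23}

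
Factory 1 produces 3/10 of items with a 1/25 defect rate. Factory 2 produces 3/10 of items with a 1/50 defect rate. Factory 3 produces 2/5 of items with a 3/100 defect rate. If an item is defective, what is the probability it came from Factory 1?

Using Bayes' theorem:
P(F1) = 3/10, P(D|F1) = 1/25
P(F2) = 3/10, P(D|F2) = 1/50
P(F3) = 2/5, P(D|F3) = 3/100
P(D) = P(D|F1)P(F1) + P(D|F2)P(F2) + P(D|F3)P(F3)
     = \frac{3}{100}
P(F1|D) = P(D|F1)P(F1) / P(D)
= \frac{2}{5}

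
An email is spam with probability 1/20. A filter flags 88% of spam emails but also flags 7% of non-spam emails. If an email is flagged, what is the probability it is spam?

Let D = the rare event, + = positive/flagged.
P(D) = 1/20
P(+|D) = 88/100 = 22/25
P(+|D') = 7/100
P(+) = P(+|D)P(D) + P(+|D')P(D')
     = \frac{22}{25} × \frac{1}{20} + \frac{7}{100} × \frac{19}{20}
     = \frac{221}{2000}
P(D|+) = P(+|D)P(D)/P(+) = \frac{88}{221}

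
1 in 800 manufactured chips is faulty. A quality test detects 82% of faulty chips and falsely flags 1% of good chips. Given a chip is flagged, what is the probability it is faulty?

Let D = the rare event, + = positive/flagged.
P(D) = 1/800
P(+|D) = 82/100 = 41/50
P(+|D') = 1/100
P(+) = P(+|D)P(D) + P(+|D')P(D')
     = \frac{41}{50} × \frac{1}{800} + \frac{1}{100} × \frac{799}{800}
     = \frac{881}{80000}
P(D|+) = P(+|D)P(D)/P(+) = \frac{82}{881}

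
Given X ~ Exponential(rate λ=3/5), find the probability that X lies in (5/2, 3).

P(5/2 < X < 3) = ∫_{5/2}^{3} f(x) dx
where f(x) = \frac{3 e^{- \frac{3 x}{5}}}{5}
= - \frac{1}{e^{\frac{9}{5}}} + e^{- \frac{3}{2}}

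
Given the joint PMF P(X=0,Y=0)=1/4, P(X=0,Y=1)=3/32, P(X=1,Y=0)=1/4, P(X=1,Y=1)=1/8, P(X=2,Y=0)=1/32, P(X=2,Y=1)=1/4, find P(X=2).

P(X=2) = P(X=2,Y=0) + P(X=2,Y=1)
= 1/32 + 1/4
= 9/32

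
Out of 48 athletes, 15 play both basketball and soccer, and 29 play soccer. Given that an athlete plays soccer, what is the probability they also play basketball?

P(A ∩ B) = 15/48 = 5/16
P(B) = 29/48
P(A|B) = P(A ∩ B) / P(B) = (5/16) / (29/48) = 15/29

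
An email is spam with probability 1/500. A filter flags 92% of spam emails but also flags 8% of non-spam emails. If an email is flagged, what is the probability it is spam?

Let D = the rare event, + = positive/flagged.
P(D) = 1/500
P(+|D) = 92/100 = 23/25
P(+|D') = 8/100 = 2/25
P(+) = P(+|D)P(D) + P(+|D')P(D')
     = \frac{23}{25} × \frac{1}{500} + \frac{2}{25} × \frac{499}{500}
     = \frac{1021}{12500}
P(D|+) = P(+|D)P(D)/P(+) = \frac{23}{1021}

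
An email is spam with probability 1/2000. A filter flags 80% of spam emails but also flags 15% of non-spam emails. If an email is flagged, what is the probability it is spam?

Let D = the rare event, + = positive/flagged.
P(D) = 1/2000
P(+|D) = 80/100 = 4/5
P(+|D') = 15/100 = 3/20
P(+) = P(+|D)P(D) + P(+|D')P(D')
     = \frac{4}{5} × \frac{1}{2000} + \frac{3}{20} × \frac{1999}{2000}
     = \frac{6013}{40000}
P(D|+) = P(+|D)P(D)/P(+) = \frac{16}{6013}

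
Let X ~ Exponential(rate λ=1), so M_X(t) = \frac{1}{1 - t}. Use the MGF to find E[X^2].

To find E[X^2], compute M^(2)(0):
M^(1)(t) = \frac{1}{\left(1 - t\right)^{2}}
M^(2)(t) = \frac{2}{\left(1 - t\right)^{3}}
M^(2)(0) = 2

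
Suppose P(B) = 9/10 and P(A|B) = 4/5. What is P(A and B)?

By definition, P(A|B) = P(A ∩ B) / P(B)
So P(A ∩ B) = P(A|B) × P(B)
= 4/5 × 9/10
= 18/25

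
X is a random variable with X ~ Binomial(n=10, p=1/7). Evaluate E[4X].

For X ~ Binomial(n=10, p=1/7):
E[X] = \frac{10}{7}
E[4X] = 4 × E[X] + 0 = \frac{40}{7}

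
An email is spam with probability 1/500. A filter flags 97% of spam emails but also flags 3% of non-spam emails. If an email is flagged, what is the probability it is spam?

Let D = the rare event, + = positive/flagged.
P(D) = 1/500
P(+|D) = 97/100
P(+|D') = 3/100
P(+) = P(+|D)P(D) + P(+|D')P(D')
     = \frac{97}{100} × \frac{1}{500} + \frac{3}{100} × \frac{499}{500}
     = \frac{797}{25000}
P(D|+) = P(+|D)P(D)/P(+) = \frac{97}{1594}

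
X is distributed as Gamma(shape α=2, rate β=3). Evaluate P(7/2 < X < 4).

P(7/2 < X < 4) = ∫_{7/2}^{4} f(x) dx
where f(x) = 9 x e^{- 3 x}
= - \frac{13}{e^{12}} + \frac{23}{2 e^{\frac{21}{2}}}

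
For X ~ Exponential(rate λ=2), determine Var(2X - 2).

For X ~ Exponential(rate λ=2):
Var(X) = \frac{1}{4}
Var(2X - 2) = (2)² × Var(X) = 4 × \frac{1}{4} = 1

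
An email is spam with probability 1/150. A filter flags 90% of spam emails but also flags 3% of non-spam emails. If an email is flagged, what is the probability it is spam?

Let D = the rare event, + = positive/flagged.
P(D) = 1/150
P(+|D) = 90/100 = 9/10
P(+|D') = 3/100
P(+) = P(+|D)P(D) + P(+|D')P(D')
     = \frac{9}{10} × \frac{1}{150} + \frac{3}{100} × \frac{149}{150}
     = \frac{179}{5000}
P(D|+) = P(+|D)P(D)/P(+) = \frac{30}{179}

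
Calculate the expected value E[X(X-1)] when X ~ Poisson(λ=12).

E[X(X-1)] = E[X² - X] = E[X²] - E[X]
E[X] = 12
E[X²] = Var(X) + (E[X])² = 12 + (12)² = 156
E[X(X-1)] = 156 - 12 = 144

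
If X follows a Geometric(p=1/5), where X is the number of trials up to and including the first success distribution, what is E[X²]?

Using the identity E[X²] = Var(X) + (E[X])²:
E[X] = 5
Var(X) = 20
E[X²] = 20 + (5)²
= 45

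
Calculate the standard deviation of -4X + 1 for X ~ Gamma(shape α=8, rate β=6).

For X ~ Gamma(shape α=8, rate β=6):
Var(X) = \frac{2}{9}
SD(X) = √(Var(X)) = √(\frac{2}{9}) = \frac{\sqrt{2}}{3}
SD(-4X + 1) = |-4| × SD(X) = 4 × \frac{\sqrt{2}}{3} = \frac{4 \sqrt{2}}{3}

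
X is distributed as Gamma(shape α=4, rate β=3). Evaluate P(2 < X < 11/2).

P(2 < X < 11/2) = ∫_{2}^{11/2} f(x) dx
where f(x) = \frac{27 x^{3} e^{- 3 x}}{2}
= - \frac{14437}{16 e^{\frac{33}{2}}} + \frac{61}{e^{6}}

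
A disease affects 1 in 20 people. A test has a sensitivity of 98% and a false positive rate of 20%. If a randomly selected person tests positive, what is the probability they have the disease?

Let D = the rare event, + = positive/flagged.
P(D) = 1/20
P(+|D) = 98/100 = 49/50
P(+|D') = 20/100 = 1/5
P(+) = P(+|D)P(D) + P(+|D')P(D')
     = \frac{49}{50} × \frac{1}{20} + \frac{1}{5} × \frac{19}{20}
     = \frac{239}{1000}
P(D|+) = P(+|D)P(D)/P(+) = \frac{49}{239}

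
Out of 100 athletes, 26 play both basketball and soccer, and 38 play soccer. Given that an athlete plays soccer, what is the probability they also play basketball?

P(A ∩ B) = 26/100 = 13/50
P(B) = 38/100 = 19/50
P(A|B) = P(A ∩ B) / P(B) = (13/50) / (19/50) = 13/19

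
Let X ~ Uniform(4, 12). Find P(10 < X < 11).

P(10 < X < 11) = ∫_{10}^{11} f(x) dx
where f(x) = \frac{1}{8}
= \frac{1}{8}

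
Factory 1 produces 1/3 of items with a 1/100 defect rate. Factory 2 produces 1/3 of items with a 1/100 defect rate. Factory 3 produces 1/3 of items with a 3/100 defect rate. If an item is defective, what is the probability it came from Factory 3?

Using Bayes' theorem:
P(F1) = 1/3, P(D|F1) = 1/100
P(F2) = 1/3, P(D|F2) = 1/100
P(F3) = 1/3, P(D|F3) = 3/100
P(D) = P(D|F1)P(F1) + P(D|F2)P(F2) + P(D|F3)P(F3)
     = \frac{1}{60}
P(F3|D) = P(D|F3)P(F3) / P(D)
= \frac{3}{5}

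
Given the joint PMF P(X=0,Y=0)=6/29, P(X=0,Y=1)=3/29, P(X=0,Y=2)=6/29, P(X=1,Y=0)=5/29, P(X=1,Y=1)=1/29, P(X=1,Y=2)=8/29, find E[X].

First find marginal of X:
P(X=0) = 15/29
P(X=1) = 14/29
E[X] = 0 × 15/29 + 1 × 14/29 = 14/29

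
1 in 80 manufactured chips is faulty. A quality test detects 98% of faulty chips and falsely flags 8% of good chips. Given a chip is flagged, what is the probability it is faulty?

Let D = the rare event, + = positive/flagged.
P(D) = 1/80
P(+|D) = 98/100 = 49/50
P(+|D') = 8/100 = 2/25
P(+) = P(+|D)P(D) + P(+|D')P(D')
     = \frac{49}{50} × \frac{1}{80} + \frac{2}{25} × \frac{79}{80}
     = \frac{73}{800}
P(D|+) = P(+|D)P(D)/P(+) = \frac{49}{365}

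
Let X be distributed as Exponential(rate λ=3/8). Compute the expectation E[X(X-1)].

E[X(X-1)] = E[X² - X] = E[X²] - E[X]
E[X] = \frac{8}{3}
E[X²] = Var(X) + (E[X])² = \frac{64}{9} + (\frac{8}{3})² = \frac{128}{9}
E[X(X-1)] = \frac{128}{9} - \frac{8}{3} = \frac{104}{9}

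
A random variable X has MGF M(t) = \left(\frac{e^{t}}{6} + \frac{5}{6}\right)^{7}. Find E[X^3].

To find E[X^3], compute M^(3)(0):
M^(1)(t) = \frac{7 \left(\frac{e^{t}}{6} + \frac{5}{6}\right)^{6} e^{t}}{6}
M^(2)(t) = \frac{7 \left(\frac{e^{t}}{6} + \frac{5}{6}\right)^{6} e^{t}}{6} + \frac{7 \left(\frac{e^{t}}{6} + \frac{5}{6}\right)^{5} e^{2 t}}{6}
M^(3)(t) = \frac{7 \left(\frac{e^{t}}{6} + \frac{5}{6}\right)^{6} e^{t}}{6} + \frac{7 \left(\frac{e^{t}}{6} + \frac{5}{6}\right)^{5} e^{2 t}}{2} + \frac{35 \left(\frac{e^{t}}{6} + \frac{5}{6}\right)^{4} e^{3 t}}{36}
M^(3)(0) = \frac{203}{36}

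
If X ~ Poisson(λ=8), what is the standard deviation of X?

For X ~ Poisson(λ=8):
Var(X) = 8
SD(X) = √(Var(X)) = √(8) = 2 \sqrt{2}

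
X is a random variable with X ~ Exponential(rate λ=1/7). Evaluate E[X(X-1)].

E[X(X-1)] = E[X² - X] = E[X²] - E[X]
E[X] = 7
E[X²] = Var(X) + (E[X])² = 49 + (7)² = 98
E[X(X-1)] = 98 - 7 = 91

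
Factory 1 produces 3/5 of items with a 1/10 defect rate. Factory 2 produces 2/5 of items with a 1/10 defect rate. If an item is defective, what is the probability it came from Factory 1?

Using Bayes' theorem:
P(F1) = 3/5, P(D|F1) = 1/10
P(F2) = 2/5, P(D|F2) = 1/10
P(D) = P(D|F1)P(F1) + P(D|F2)P(F2)
     = \frac{1}{10}
P(F1|D) = P(D|F1)P(F1) / P(D)
= \frac{3}{5}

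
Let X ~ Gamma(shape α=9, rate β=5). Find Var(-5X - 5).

For X ~ Gamma(shape α=9, rate β=5):
Var(X) = \frac{9}{25}
Var(-5X - 5) = (-5)² × Var(X) = 25 × \frac{9}{25} = 9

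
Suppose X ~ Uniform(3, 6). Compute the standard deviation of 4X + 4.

For X ~ Uniform(3, 6):
Var(X) = \frac{3}{4}
SD(X) = √(Var(X)) = √(\frac{3}{4}) = \frac{\sqrt{3}}{2}
SD(4X + 4) = |4| × SD(X) = 4 × \frac{\sqrt{3}}{2} = 2 \sqrt{3}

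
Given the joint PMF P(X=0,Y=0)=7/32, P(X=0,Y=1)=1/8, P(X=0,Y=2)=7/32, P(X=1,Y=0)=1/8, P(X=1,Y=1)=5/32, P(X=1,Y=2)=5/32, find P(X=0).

P(X=0) = P(X=0,Y=0) + P(X=0,Y=1) + P(X=0,Y=2)
= 7/32 + 1/8 + 7/32
= 9/16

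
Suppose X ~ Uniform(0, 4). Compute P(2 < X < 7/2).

P(2 < X < 7/2) = ∫_{2}^{7/2} f(x) dx
where f(x) = \frac{1}{4}
= \frac{3}{8}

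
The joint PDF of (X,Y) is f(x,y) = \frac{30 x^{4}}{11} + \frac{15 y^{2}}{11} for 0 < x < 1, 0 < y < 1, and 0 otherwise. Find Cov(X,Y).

E[XY] = ∫∫ xy × f(x,y) dx dy = \frac{35}{88}
E[X] = \frac{15}{22}
E[Y] = \frac{27}{44}
Cov(X,Y) = E[XY] - E[X]E[Y] = - \frac{5}{242}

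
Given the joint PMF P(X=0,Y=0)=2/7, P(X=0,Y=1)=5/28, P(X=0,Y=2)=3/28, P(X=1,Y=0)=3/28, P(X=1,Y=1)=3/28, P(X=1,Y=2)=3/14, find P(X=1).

P(X=1) = P(X=1,Y=0) + P(X=1,Y=1) + P(X=1,Y=2)
= 3/28 + 3/28 + 3/14
= 3/7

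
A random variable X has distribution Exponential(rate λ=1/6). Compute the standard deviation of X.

For X ~ Exponential(rate λ=1/6):
Var(X) = 36
SD(X) = √(Var(X)) = √(36) = 6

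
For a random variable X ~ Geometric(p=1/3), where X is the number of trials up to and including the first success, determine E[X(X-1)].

E[X(X-1)] = E[X² - X] = E[X²] - E[X]
E[X] = 3
E[X²] = Var(X) + (E[X])² = 6 + (3)² = 15
E[X(X-1)] = 15 - 3 = 12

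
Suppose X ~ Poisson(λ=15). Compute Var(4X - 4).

For X ~ Poisson(λ=15):
Var(X) = 15
Var(4X - 4) = (4)² × Var(X) = 16 × 15 = 240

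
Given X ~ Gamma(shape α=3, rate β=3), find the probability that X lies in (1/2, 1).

P(1/2 < X < 1) = ∫_{1/2}^{1} f(x) dx
where f(x) = \frac{27 x^{2} e^{- 3 x}}{2}
= - \frac{17}{2 e^{3}} + \frac{29}{8 e^{\frac{3}{2}}}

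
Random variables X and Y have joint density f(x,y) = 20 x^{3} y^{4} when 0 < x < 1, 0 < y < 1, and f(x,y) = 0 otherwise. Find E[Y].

E[Y] = ∫_0^1 ∫_0^1 y × f(x,y) dx dy
= \frac{5}{6}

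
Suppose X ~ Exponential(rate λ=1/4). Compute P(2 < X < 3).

P(2 < X < 3) = ∫_{2}^{3} f(x) dx
where f(x) = \frac{e^{- \frac{x}{4}}}{4}
= - \frac{1}{e^{\frac{3}{4}}} + e^{- \frac{1}{2}}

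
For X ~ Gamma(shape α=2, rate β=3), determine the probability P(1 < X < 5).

P(1 < X < 5) = ∫_{1}^{5} f(x) dx
where f(x) = 9 x e^{- 3 x}
= \frac{4 \left(-4 + e^{12}\right)}{e^{15}}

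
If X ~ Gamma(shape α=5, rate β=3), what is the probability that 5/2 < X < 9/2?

P(5/2 < X < 9/2) = ∫_{5/2}^{9/2} f(x) dx
where f(x) = \frac{81 x^{4} e^{- 3 x}}{8}
= \frac{-243155 + 30563 e^{6}}{128 e^{\frac{27}{2}}}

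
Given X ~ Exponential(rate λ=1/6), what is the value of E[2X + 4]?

For X ~ Exponential(rate λ=1/6):
E[X] = 6
E[2X + 4] = 2 × E[X] + 4 = 16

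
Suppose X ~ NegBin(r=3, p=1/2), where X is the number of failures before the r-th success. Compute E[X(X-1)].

E[X(X-1)] = E[X² - X] = E[X²] - E[X]
E[X] = 3
E[X²] = Var(X) + (E[X])² = 6 + (3)² = 15
E[X(X-1)] = 15 - 3 = 12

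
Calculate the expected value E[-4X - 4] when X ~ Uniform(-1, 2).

For X ~ Uniform(-1, 2):
E[X] = \frac{1}{2}
E[-4X - 4] = -4 × E[X] - 4 = -6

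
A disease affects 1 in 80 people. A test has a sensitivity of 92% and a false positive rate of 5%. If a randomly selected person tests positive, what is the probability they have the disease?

Let D = the rare event, + = positive/flagged.
P(D) = 1/80
P(+|D) = 92/100 = 23/25
P(+|D') = 5/100 = 1/20
P(+) = P(+|D)P(D) + P(+|D')P(D')
     = \frac{23}{25} × \frac{1}{80} + \frac{1}{20} × \frac{79}{80}
     = \frac{487}{8000}
P(D|+) = P(+|D)P(D)/P(+) = \frac{92}{487}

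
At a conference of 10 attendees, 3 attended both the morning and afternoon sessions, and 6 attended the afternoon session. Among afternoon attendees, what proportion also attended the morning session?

P(A ∩ B) = 3/10
P(B) = 6/10 = 3/5
P(A|B) = P(A ∩ B) / P(B) = (3/10) / (3/5) = 1/2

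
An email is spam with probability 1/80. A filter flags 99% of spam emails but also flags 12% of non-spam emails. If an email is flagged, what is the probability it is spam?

Let D = the rare event, + = positive/flagged.
P(D) = 1/80
P(+|D) = 99/100
P(+|D') = 12/100 = 3/25
P(+) = P(+|D)P(D) + P(+|D')P(D')
     = \frac{99}{100} × \frac{1}{80} + \frac{3}{25} × \frac{79}{80}
     = \frac{1047}{8000}
P(D|+) = P(+|D)P(D)/P(+) = \frac{33}{349}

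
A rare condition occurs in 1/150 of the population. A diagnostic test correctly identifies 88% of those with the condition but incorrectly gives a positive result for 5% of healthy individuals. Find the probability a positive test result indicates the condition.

Let D = the rare event, + = positive/flagged.
P(D) = 1/150
P(+|D) = 88/100 = 22/25
P(+|D') = 5/100 = 1/20
P(+) = P(+|D)P(D) + P(+|D')P(D')
     = \frac{22}{25} × \frac{1}{150} + \frac{1}{20} × \frac{149}{150}
     = \frac{833}{15000}
P(D|+) = P(+|D)P(D)/P(+) = \frac{88}{833}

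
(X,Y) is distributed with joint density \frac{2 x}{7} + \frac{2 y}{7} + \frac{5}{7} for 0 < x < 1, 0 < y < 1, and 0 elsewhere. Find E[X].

E[X] = ∫_0^1 ∫_0^1 x × f(x,y) dy dx
= ∫_0^1 ∫_0^1 x × (\frac{2 x}{7} + \frac{2 y}{7} + \frac{5}{7}) dy dx
= \frac{11}{21}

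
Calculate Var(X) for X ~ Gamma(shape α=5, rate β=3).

For X ~ Gamma(shape α=5, rate β=3):
Var(X) = \frac{5}{9}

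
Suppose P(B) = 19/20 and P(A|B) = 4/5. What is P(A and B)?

By definition, P(A|B) = P(A ∩ B) / P(B)
So P(A ∩ B) = P(A|B) × P(B)
= 4/5 × 19/20
= 19/25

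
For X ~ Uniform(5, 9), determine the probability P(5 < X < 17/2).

P(5 < X < 17/2) = ∫_{5}^{17/2} f(x) dx
where f(x) = \frac{1}{4}
= \frac{7}{8}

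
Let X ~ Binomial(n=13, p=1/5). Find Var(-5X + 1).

For X ~ Binomial(n=13, p=1/5):
Var(X) = \frac{52}{25}
Var(-5X + 1) = (-5)² × Var(X) = 25 × \frac{52}{25} = 52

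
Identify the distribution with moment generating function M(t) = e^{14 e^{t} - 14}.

The MGF M(t) = e^{14 e^{t} - 14} is the standard form for the Poisson distribution.
Comparing with the known MGF formula identifies: Poisson(λ=14)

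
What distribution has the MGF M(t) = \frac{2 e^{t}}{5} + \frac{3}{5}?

The MGF M(t) = \frac{2 e^{t}}{5} + \frac{3}{5} is the standard form for the Bernoulli distribution.
Comparing with the known MGF formula identifies: Bernoulli(p=2/5)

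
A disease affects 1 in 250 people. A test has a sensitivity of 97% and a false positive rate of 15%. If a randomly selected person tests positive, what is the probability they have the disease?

Let D = the rare event, + = positive/flagged.
P(D) = 1/250
P(+|D) = 97/100
P(+|D') = 15/100 = 3/20
P(+) = P(+|D)P(D) + P(+|D')P(D')
     = \frac{97}{100} × \frac{1}{250} + \frac{3}{20} × \frac{249}{250}
     = \frac{479}{3125}
P(D|+) = P(+|D)P(D)/P(+) = \frac{97}{3832}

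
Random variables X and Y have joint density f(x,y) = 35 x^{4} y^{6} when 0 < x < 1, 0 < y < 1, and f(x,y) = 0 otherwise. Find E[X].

E[X] = ∫_0^1 ∫_0^1 x × f(x,y) dy dx
= ∫_0^1 ∫_0^1 x × (35 x^{4} y^{6}) dy dx
= \frac{5}{6}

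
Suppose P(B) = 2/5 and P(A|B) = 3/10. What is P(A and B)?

By definition, P(A|B) = P(A ∩ B) / P(B)
So P(A ∩ B) = P(A|B) × P(B)
= 3/10 × 2/5
= 3/25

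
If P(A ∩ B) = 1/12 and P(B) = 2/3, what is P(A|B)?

P(A|B) = P(A ∩ B) / P(B)
= (1/12) / (2/3)
= 1/8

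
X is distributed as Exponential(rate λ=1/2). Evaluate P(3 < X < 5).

P(3 < X < 5) = ∫_{3}^{5} f(x) dx
where f(x) = \frac{e^{- \frac{x}{2}}}{2}
= - \frac{1 - e}{e^{\frac{5}{2}}}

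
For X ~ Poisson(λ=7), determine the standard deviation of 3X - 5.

For X ~ Poisson(λ=7):
Var(X) = 7
SD(X) = √(Var(X)) = √(7) = \sqrt{7}
SD(3X - 5) = |3| × SD(X) = 3 × \sqrt{7} = 3 \sqrt{7}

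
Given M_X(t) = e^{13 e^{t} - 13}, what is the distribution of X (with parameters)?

The MGF M(t) = e^{13 e^{t} - 13} is the standard form for the Poisson distribution.
Comparing with the known MGF formula identifies: Poisson(λ=13)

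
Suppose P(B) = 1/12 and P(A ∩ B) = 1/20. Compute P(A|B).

P(A|B) = P(A ∩ B) / P(B)
= (1/20) / (1/12)
= 3/5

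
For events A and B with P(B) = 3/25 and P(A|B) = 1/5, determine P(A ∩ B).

By definition, P(A|B) = P(A ∩ B) / P(B)
So P(A ∩ B) = P(A|B) × P(B)
= 1/5 × 3/25
= 3/125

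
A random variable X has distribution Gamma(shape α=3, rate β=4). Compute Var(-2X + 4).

For X ~ Gamma(shape α=3, rate β=4):
Var(X) = \frac{3}{16}
Var(-2X + 4) = (-2)² × Var(X) = 4 × \frac{3}{16} = \frac{3}{4}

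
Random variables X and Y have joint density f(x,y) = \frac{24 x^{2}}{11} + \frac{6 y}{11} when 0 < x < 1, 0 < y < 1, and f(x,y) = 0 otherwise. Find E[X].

E[X] = ∫_0^1 ∫_0^1 x × f(x,y) dy dx
= ∫_0^1 ∫_0^1 x × (\frac{24 x^{2}}{11} + \frac{6 y}{11}) dy dx
= \frac{15}{22}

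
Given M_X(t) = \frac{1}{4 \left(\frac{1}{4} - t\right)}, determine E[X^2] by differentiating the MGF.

To find E[X^2], compute M^(2)(0):
M^(1)(t) = \frac{1}{4 \left(\frac{1}{4} - t\right)^{2}}
M^(2)(t) = \frac{1}{2 \left(\frac{1}{4} - t\right)^{3}}
M^(2)(0) = 32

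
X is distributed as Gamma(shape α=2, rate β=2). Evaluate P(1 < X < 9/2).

P(1 < X < 9/2) = ∫_{1}^{9/2} f(x) dx
where f(x) = 4 x e^{- 2 x}
= \frac{-10 + 3 e^{7}}{e^{9}}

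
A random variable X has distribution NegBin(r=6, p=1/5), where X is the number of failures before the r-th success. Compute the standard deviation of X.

For X ~ NegBin(r=6, p=1/5), where X is the number of failures before the r-th success:
Var(X) = 120
SD(X) = √(Var(X)) = √(120) = 2 \sqrt{30}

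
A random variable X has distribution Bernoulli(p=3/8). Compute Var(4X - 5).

For X ~ Bernoulli(p=3/8):
Var(X) = \frac{15}{64}
Var(4X - 5) = (4)² × Var(X) = 16 × \frac{15}{64} = \frac{15}{4}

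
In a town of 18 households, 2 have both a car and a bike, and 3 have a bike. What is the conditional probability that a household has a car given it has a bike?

P(A ∩ B) = 2/18 = 1/9
P(B) = 3/18 = 1/6
P(A|B) = P(A ∩ B) / P(B) = (1/9) / (1/6) = 2/3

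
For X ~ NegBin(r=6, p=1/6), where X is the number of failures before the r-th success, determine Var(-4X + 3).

For X ~ NegBin(r=6, p=1/6), where X is the number of failures before the r-th success:
Var(X) = 180
Var(-4X + 3) = (-4)² × Var(X) = 16 × 180 = 2880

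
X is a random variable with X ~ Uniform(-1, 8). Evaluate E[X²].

Using the identity E[X²] = Var(X) + (E[X])²:
E[X] = \frac{7}{2}
Var(X) = \frac{27}{4}
E[X²] = \frac{27}{4} + (\frac{7}{2})²
= 19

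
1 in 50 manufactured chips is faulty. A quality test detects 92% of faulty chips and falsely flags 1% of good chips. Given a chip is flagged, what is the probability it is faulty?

Let D = the rare event, + = positive/flagged.
P(D) = 1/50
P(+|D) = 92/100 = 23/25
P(+|D') = 1/100
P(+) = P(+|D)P(D) + P(+|D')P(D')
     = \frac{23}{25} × \frac{1}{50} + \frac{1}{100} × \frac{49}{50}
     = \frac{141}{5000}
P(D|+) = P(+|D)P(D)/P(+) = \frac{92}{141}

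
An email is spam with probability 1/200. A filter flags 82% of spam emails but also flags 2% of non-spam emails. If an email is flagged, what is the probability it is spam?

Let D = the rare event, + = positive/flagged.
P(D) = 1/200
P(+|D) = 82/100 = 41/50
P(+|D') = 2/100 = 1/50
P(+) = P(+|D)P(D) + P(+|D')P(D')
     = \frac{41}{50} × \frac{1}{200} + \frac{1}{50} × \frac{199}{200}
     = \frac{3}{125}
P(D|+) = P(+|D)P(D)/P(+) = \frac{41}{240}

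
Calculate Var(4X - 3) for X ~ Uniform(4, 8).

For X ~ Uniform(4, 8):
Var(X) = \frac{4}{3}
Var(4X - 3) = (4)² × Var(X) = 16 × \frac{4}{3} = \frac{64}{3}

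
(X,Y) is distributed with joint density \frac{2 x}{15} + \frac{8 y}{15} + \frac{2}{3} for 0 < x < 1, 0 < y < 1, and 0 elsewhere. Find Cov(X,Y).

E[XY] = ∫∫ xy × f(x,y) dx dy = \frac{5}{18}
E[X] = \frac{23}{45}
E[Y] = \frac{49}{90}
Cov(X,Y) = E[XY] - E[X]E[Y] = - \frac{1}{2025}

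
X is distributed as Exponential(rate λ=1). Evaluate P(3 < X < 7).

P(3 < X < 7) = ∫_{3}^{7} f(x) dx
where f(x) = e^{- x}
= - \frac{1 - e^{4}}{e^{7}}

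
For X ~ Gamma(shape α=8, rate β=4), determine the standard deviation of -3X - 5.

For X ~ Gamma(shape α=8, rate β=4):
Var(X) = \frac{1}{2}
SD(X) = √(Var(X)) = √(\frac{1}{2}) = \frac{\sqrt{2}}{2}
SD(-3X - 5) = |-3| × SD(X) = 3 × \frac{\sqrt{2}}{2} = \frac{3 \sqrt{2}}{2}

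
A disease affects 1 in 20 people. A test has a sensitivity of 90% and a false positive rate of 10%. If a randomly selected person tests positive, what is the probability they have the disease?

Let D = the rare event, + = positive/flagged.
P(D) = 1/20
P(+|D) = 90/100 = 9/10
P(+|D') = 10/100 = 1/10
P(+) = P(+|D)P(D) + P(+|D')P(D')
     = \frac{9}{10} × \frac{1}{20} + \frac{1}{10} × \frac{19}{20}
     = \frac{7}{50}
P(D|+) = P(+|D)P(D)/P(+) = \frac{9}{28}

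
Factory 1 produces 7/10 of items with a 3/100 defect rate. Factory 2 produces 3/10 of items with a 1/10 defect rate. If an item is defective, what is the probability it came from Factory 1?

Using Bayes' theorem:
P(F1) = 7/10, P(D|F1) = 3/100
P(F2) = 3/10, P(D|F2) = 1/10
P(D) = P(D|F1)P(F1) + P(D|F2)P(F2)
     = \frac{51}{1000}
P(F1|D) = P(D|F1)P(F1) / P(D)
= \frac{7}{17}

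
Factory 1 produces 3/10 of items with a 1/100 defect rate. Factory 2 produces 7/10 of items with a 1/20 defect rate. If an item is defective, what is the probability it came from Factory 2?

Using Bayes' theorem:
P(F1) = 3/10, P(D|F1) = 1/100
P(F2) = 7/10, P(D|F2) = 1/20
P(D) = P(D|F1)P(F1) + P(D|F2)P(F2)
     = \frac{19}{500}
P(F2|D) = P(D|F2)P(F2) / P(D)
= \frac{35}{38}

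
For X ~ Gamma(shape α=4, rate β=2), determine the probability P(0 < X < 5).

P(0 < X < 5) = ∫_{0}^{5} f(x) dx
where f(x) = \frac{8 x^{3} e^{- 2 x}}{3}
= 1 - \frac{683}{3 e^{10}}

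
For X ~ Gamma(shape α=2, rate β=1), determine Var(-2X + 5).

For X ~ Gamma(shape α=2, rate β=1):
Var(X) = 2
Var(-2X + 5) = (-2)² × Var(X) = 4 × 2 = 8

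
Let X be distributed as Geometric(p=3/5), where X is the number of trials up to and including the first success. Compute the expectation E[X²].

Using the identity E[X²] = Var(X) + (E[X])²:
E[X] = \frac{5}{3}
Var(X) = \frac{10}{9}
E[X²] = \frac{10}{9} + (\frac{5}{3})²
= \frac{35}{9}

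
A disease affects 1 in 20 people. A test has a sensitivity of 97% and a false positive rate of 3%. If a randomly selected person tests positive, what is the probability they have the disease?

Let D = the rare event, + = positive/flagged.
P(D) = 1/20
P(+|D) = 97/100
P(+|D') = 3/100
P(+) = P(+|D)P(D) + P(+|D')P(D')
     = \frac{97}{100} × \frac{1}{20} + \frac{3}{100} × \frac{19}{20}
     = \frac{77}{1000}
P(D|+) = P(+|D)P(D)/P(+) = \frac{97}{154}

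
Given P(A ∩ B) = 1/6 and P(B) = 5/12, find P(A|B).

P(A|B) = P(A ∩ B) / P(B)
= (1/6) / (5/12)
= 2/5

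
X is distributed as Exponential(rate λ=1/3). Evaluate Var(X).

For X ~ Exponential(rate λ=1/3):
Var(X) = 9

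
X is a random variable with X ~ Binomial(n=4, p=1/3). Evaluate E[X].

For X ~ Binomial(n=4, p=1/3), the expected value is:
E[X] = \frac{4}{3}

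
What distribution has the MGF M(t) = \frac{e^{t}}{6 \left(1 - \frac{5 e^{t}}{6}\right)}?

The MGF M(t) = \frac{e^{t}}{6 \left(1 - \frac{5 e^{t}}{6}\right)} is the standard form for the Geometric distribution.
Comparing with the known MGF formula identifies: Geometric(p=1/6), X = trial number of first success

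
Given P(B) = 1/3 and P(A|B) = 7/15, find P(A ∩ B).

By definition, P(A|B) = P(A ∩ B) / P(B)
So P(A ∩ B) = P(A|B) × P(B)
= 7/15 × 1/3
= 7/45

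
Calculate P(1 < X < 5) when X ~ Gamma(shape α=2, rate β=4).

P(1 < X < 5) = ∫_{1}^{5} f(x) dx
where f(x) = 16 x e^{- 4 x}
= \frac{-21 + 5 e^{16}}{e^{20}}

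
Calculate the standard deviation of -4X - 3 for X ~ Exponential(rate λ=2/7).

For X ~ Exponential(rate λ=2/7):
Var(X) = \frac{49}{4}
SD(X) = √(Var(X)) = √(\frac{49}{4}) = \frac{7}{2}
SD(-4X - 3) = |-4| × SD(X) = 4 × \frac{7}{2} = 14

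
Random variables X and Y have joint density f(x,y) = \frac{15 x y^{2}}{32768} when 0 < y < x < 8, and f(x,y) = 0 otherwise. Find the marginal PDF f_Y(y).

f_Y(y) = ∫_y^8 \frac{15 x y^{2}}{32768} dx = \frac{15 y^{2} \left(64 - y^{2}\right)}{65536}
for 0 < y < 8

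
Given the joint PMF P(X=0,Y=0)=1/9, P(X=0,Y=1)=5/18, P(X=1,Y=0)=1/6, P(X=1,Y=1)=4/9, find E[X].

First find marginal of X:
P(X=0) = 7/18
P(X=1) = 11/18
E[X] = 0 × 7/18 + 1 × 11/18 = 11/18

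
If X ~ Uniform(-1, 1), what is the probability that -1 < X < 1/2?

P(-1 < X < 1/2) = ∫_{-1}^{1/2} f(x) dx
where f(x) = \frac{1}{2}
= \frac{3}{4}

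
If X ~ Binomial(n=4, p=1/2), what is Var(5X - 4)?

For X ~ Binomial(n=4, p=1/2):
Var(X) = 1
Var(5X - 4) = (5)² × Var(X) = 25 × 1 = 25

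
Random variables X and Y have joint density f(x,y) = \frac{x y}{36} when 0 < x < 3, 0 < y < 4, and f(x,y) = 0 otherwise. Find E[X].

f_X(x) = ∫_0^4 \frac{x y}{36} dy = \frac{2 x}{9}
E[X] = ∫_0^3 x × (\frac{2 x}{9}) dx = 2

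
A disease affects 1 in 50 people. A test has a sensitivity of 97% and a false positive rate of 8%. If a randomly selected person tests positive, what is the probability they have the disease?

Let D = the rare event, + = positive/flagged.
P(D) = 1/50
P(+|D) = 97/100
P(+|D') = 8/100 = 2/25
P(+) = P(+|D)P(D) + P(+|D')P(D')
     = \frac{97}{100} × \frac{1}{50} + \frac{2}{25} × \frac{49}{50}
     = \frac{489}{5000}
P(D|+) = P(+|D)P(D)/P(+) = \frac{97}{489}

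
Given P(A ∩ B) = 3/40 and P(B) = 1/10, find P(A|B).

P(A|B) = P(A ∩ B) / P(B)
= (3/40) / (1/10)
= 3/4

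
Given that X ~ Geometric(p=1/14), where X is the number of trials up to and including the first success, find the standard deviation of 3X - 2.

For X ~ Geometric(p=1/14), where X is the number of trials up to and including the first success:
Var(X) = 182
SD(X) = √(Var(X)) = √(182) = \sqrt{182}
SD(3X - 2) = |3| × SD(X) = 3 × \sqrt{182} = 3 \sqrt{182}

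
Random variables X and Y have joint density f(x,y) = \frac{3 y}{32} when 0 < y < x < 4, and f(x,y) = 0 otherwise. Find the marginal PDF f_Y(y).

f_Y(y) = ∫_y^4 \frac{3 y}{32} dx = \frac{3 y \left(4 - y\right)}{32}
for 0 < y < 4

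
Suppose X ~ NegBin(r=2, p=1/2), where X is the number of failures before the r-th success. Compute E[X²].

Using the identity E[X²] = Var(X) + (E[X])²:
E[X] = 2
Var(X) = 4
E[X²] = 4 + (2)²
= 8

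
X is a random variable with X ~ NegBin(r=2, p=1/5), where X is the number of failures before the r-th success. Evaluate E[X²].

Using the identity E[X²] = Var(X) + (E[X])²:
E[X] = 8
Var(X) = 40
E[X²] = 40 + (8)²
= 104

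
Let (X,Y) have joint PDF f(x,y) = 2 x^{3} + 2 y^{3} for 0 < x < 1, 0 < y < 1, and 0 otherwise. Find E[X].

E[X] = ∫_0^1 ∫_0^1 x × f(x,y) dy dx
= ∫_0^1 ∫_0^1 x × (2 x^{3} + 2 y^{3}) dy dx
= \frac{13}{20}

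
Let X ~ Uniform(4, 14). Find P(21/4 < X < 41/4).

P(21/4 < X < 41/4) = ∫_{21/4}^{41/4} f(x) dx
where f(x) = \frac{1}{10}
= \frac{1}{2}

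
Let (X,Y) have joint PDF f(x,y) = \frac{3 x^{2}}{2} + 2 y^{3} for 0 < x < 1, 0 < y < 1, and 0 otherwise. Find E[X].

E[X] = ∫_0^1 ∫_0^1 x × f(x,y) dy dx
= ∫_0^1 ∫_0^1 x × (\frac{3 x^{2}}{2} + 2 y^{3}) dy dx
= \frac{5}{8}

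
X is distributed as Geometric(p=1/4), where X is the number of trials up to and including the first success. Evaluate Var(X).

For X ~ Geometric(p=1/4), where X is the number of trials up to and including the first success:
Var(X) = 12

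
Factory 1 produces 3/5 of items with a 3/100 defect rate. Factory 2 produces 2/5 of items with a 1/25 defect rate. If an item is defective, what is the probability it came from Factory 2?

Using Bayes' theorem:
P(F1) = 3/5, P(D|F1) = 3/100
P(F2) = 2/5, P(D|F2) = 1/25
P(D) = P(D|F1)P(F1) + P(D|F2)P(F2)
     = \frac{17}{500}
P(F2|D) = P(D|F2)P(F2) / P(D)
= \frac{8}{17}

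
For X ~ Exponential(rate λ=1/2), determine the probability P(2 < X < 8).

P(2 < X < 8) = ∫_{2}^{8} f(x) dx
where f(x) = \frac{e^{- \frac{x}{2}}}{2}
= - \frac{1 - e^{3}}{e^{4}}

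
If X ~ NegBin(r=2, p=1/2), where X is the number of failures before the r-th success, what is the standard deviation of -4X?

For X ~ NegBin(r=2, p=1/2), where X is the number of failures before the r-th success:
Var(X) = 4
SD(X) = √(Var(X)) = √(4) = 2
SD(-4X) = |-4| × SD(X) = 4 × 2 = 8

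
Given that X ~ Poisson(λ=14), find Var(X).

For X ~ Poisson(λ=14):
Var(X) = 14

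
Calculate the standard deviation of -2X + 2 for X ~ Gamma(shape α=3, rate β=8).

For X ~ Gamma(shape α=3, rate β=8):
Var(X) = \frac{3}{64}
SD(X) = √(Var(X)) = √(\frac{3}{64}) = \frac{\sqrt{3}}{8}
SD(-2X + 2) = |-2| × SD(X) = 2 × \frac{\sqrt{3}}{8} = \frac{\sqrt{3}}{4}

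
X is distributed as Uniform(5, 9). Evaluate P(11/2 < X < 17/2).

P(11/2 < X < 17/2) = ∫_{11/2}^{17/2} f(x) dx
where f(x) = \frac{1}{4}
= \frac{3}{4}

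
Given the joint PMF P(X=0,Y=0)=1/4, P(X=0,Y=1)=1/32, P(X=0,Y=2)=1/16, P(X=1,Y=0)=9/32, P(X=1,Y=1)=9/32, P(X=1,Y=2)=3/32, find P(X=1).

P(X=1) = P(X=1,Y=0) + P(X=1,Y=1) + P(X=1,Y=2)
= 9/32 + 9/32 + 3/32
= 21/32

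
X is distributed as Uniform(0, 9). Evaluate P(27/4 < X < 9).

P(27/4 < X < 9) = ∫_{27/4}^{9} f(x) dx
where f(x) = \frac{1}{9}
= \frac{1}{4}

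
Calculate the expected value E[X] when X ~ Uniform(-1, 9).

For X ~ Uniform(-1, 9), the expected value is:
E[X] = 4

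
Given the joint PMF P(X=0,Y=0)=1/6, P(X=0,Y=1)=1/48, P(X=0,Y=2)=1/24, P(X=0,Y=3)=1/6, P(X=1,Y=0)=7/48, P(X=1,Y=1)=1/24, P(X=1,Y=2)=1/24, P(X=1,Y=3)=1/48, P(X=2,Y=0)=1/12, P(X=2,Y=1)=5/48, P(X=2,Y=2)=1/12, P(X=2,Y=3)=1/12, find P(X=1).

P(X=1) = P(X=1,Y=0) + P(X=1,Y=1) + P(X=1,Y=2) + P(X=1,Y=3)
= 7/48 + 1/24 + 1/24 + 1/48
= 1/4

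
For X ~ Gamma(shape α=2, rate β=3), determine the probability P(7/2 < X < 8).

P(7/2 < X < 8) = ∫_{7/2}^{8} f(x) dx
where f(x) = 9 x e^{- 3 x}
= - \frac{25}{e^{24}} + \frac{23}{2 e^{\frac{21}{2}}}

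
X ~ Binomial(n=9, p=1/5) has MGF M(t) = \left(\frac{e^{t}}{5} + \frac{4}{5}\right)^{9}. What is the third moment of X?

To find E[X^3], compute M^(3)(0):
M^(1)(t) = \frac{9 \left(\frac{e^{t}}{5} + \frac{4}{5}\right)^{8} e^{t}}{5}
M^(2)(t) = \frac{9 \left(\frac{e^{t}}{5} + \frac{4}{5}\right)^{8} e^{t}}{5} + \frac{72 \left(\frac{e^{t}}{5} + \frac{4}{5}\right)^{7} e^{2 t}}{25}
M^(3)(t) = \frac{9 \left(\frac{e^{t}}{5} + \frac{4}{5}\right)^{8} e^{t}}{5} + \frac{216 \left(\frac{e^{t}}{5} + \frac{4}{5}\right)^{7} e^{2 t}}{25} + \frac{504 \left(\frac{e^{t}}{5} + \frac{4}{5}\right)^{6} e^{3 t}}{125}
M^(3)(0) = \frac{1809}{125}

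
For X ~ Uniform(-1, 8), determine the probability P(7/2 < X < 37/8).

P(7/2 < X < 37/8) = ∫_{7/2}^{37/8} f(x) dx
where f(x) = \frac{1}{9}
= \frac{1}{8}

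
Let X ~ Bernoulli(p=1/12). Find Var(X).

For X ~ Bernoulli(p=1/12):
Var(X) = \frac{11}{144}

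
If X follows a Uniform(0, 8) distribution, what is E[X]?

For X ~ Uniform(0, 8), the expected value is:
E[X] = 4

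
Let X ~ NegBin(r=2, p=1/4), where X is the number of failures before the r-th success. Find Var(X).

For X ~ NegBin(r=2, p=1/4), where X is the number of failures before the r-th success:
Var(X) = 24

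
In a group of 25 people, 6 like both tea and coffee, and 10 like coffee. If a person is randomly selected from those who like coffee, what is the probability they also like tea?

P(A ∩ B) = 6/25
P(B) = 10/25 = 2/5
P(A|B) = P(A ∩ B) / P(B) = (6/25) / (2/5) = 3/5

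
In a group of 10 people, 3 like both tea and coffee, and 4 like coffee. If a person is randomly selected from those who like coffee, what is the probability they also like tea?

P(A ∩ B) = 3/10
P(B) = 4/10 = 2/5
P(A|B) = P(A ∩ B) / P(B) = (3/10) / (2/5) = 3/4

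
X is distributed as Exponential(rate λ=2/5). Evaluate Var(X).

For X ~ Exponential(rate λ=2/5):
Var(X) = \frac{25}{4}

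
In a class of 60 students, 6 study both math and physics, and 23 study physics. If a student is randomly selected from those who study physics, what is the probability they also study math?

P(A ∩ B) = 6/60 = 1/10
P(B) = 23/60
P(A|B) = P(A ∩ B) / P(B) = (1/10) / (23/60) = 6/23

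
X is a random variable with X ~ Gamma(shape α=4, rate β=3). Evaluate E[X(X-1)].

E[X(X-1)] = E[X² - X] = E[X²] - E[X]
E[X] = \frac{4}{3}
E[X²] = Var(X) + (E[X])² = \frac{4}{9} + (\frac{4}{3})² = \frac{20}{9}
E[X(X-1)] = \frac{20}{9} - \frac{4}{3} = \frac{8}{9}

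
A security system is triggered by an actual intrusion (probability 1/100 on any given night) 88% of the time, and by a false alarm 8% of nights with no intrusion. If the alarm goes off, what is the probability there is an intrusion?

Let D = the rare event, + = positive/flagged.
P(D) = 1/100
P(+|D) = 88/100 = 22/25
P(+|D') = 8/100 = 2/25
P(+) = P(+|D)P(D) + P(+|D')P(D')
     = \frac{22}{25} × \frac{1}{100} + \frac{2}{25} × \frac{99}{100}
     = \frac{11}{125}
P(D|+) = P(+|D)P(D)/P(+) = \frac{1}{10}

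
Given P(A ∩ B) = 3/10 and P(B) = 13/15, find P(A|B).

P(A|B) = P(A ∩ B) / P(B)
= (3/10) / (13/15)
= 9/26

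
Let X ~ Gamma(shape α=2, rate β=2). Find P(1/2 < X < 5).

P(1/2 < X < 5) = ∫_{1/2}^{5} f(x) dx
where f(x) = 4 x e^{- 2 x}
= \frac{-11 + 2 e^{9}}{e^{10}}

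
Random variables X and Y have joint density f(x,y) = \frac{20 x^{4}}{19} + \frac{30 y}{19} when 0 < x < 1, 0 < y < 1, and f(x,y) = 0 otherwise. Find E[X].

E[X] = ∫_0^1 ∫_0^1 x × f(x,y) dy dx
= ∫_0^1 ∫_0^1 x × (\frac{20 x^{4}}{19} + \frac{30 y}{19}) dy dx
= \frac{65}{114}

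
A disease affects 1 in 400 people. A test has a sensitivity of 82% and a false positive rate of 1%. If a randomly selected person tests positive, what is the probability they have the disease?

Let D = the rare event, + = positive/flagged.
P(D) = 1/400
P(+|D) = 82/100 = 41/50
P(+|D') = 1/100
P(+) = P(+|D)P(D) + P(+|D')P(D')
     = \frac{41}{50} × \frac{1}{400} + \frac{1}{100} × \frac{399}{400}
     = \frac{481}{40000}
P(D|+) = P(+|D)P(D)/P(+) = \frac{82}{481}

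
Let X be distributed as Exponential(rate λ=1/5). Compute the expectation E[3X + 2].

For X ~ Exponential(rate λ=1/5):
E[X] = 5
E[3X + 2] = 3 × E[X] + 2 = 17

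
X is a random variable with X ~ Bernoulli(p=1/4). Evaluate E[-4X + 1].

For X ~ Bernoulli(p=1/4):
E[X] = \frac{1}{4}
E[-4X + 1] = -4 × E[X] + 1 = 0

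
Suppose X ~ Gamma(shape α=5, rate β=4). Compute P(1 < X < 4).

P(1 < X < 4) = ∫_{1}^{4} f(x) dx
where f(x) = \frac{128 x^{4} e^{- 4 x}}{3}
= \frac{-10675 + 103 e^{12}}{3 e^{16}}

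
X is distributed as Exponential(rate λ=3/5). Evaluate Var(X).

For X ~ Exponential(rate λ=3/5):
Var(X) = \frac{25}{9}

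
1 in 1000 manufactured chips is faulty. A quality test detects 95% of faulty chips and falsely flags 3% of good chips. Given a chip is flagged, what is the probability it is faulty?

Let D = the rare event, + = positive/flagged.
P(D) = 1/1000
P(+|D) = 95/100 = 19/20
P(+|D') = 3/100
P(+) = P(+|D)P(D) + P(+|D')P(D')
     = \frac{19}{20} × \frac{1}{1000} + \frac{3}{100} × \frac{999}{1000}
     = \frac{773}{25000}
P(D|+) = P(+|D)P(D)/P(+) = \frac{95}{3092}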